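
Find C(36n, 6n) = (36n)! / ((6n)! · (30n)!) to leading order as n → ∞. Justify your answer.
C(36n, 6n) ~ (46656/3125)^(6n) · sqrt(3/(5π·6n))

Write N = 6n. Apply Stirling to each factorial:
  (6N)! ~ sqrt(2π·6N) · (6N/e)^(6N),
  N! ~ sqrt(2π N) · (N/e)^N,
  (5N)! ~ sqrt(2π·5N) · (5N/e)^(5N).
The exponential factors combine to (6N)^(6N) / (N^N · (5N)^(5N)) = 6^(6N)/5^(5N) = (6^6/5^5)^N = (46656/3125)^N.
The square-root prefactors combine to sqrt(2π·6N) / (sqrt(2π N)·sqrt(2π·5N)) = sqrt(6 / (2π·5·N)) = sqrt(3/(5π·6n)).
Substituting N = 6n: C(36n, 6n) ~ (46656/3125)^(6n) · sqrt(3/(5π·6n)).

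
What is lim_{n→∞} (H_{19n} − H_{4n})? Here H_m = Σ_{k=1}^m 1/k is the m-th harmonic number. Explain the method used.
lim = ln(19/4)

Euler-Maclaurin gives H_m = ln m + γ + 1/(2m) + O(1/m^2). The γ and O(1/m) terms cancel in the difference:
  H_{19n} − H_{4n} = ln(19n) − ln(4n) + O(1/n) = ln(19/4) + O(1/n).
Hence the limit is ln(19/4).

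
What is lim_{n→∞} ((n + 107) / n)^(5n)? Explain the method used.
lim = e^535

Rewrite as (1 + 107/n)^(5n). By the standard limit (1 + x/n)^n → e^x, we have (1 + 107/n)^n → e^107, and raising to the 5th power gives e^535.
More precisely, ln[(1 + 107/n)^(5n)] = 5n · ln(1 + 107/n) = 5n · (107/n + O(1/n^2)) = 535 + O(1/n) → 535.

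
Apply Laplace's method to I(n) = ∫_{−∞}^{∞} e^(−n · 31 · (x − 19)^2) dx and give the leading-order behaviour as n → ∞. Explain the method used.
I(n) = sqrt(π/(31n))

Here φ(x) = 31 · (x − 19)^2 has its unique minimum at x* = 19 with φ(x*) = 0 and φ''(x*) = 62. Laplace's method gives
  I(n) ~ e^(−n φ(x*)) · sqrt(2π / (n · φ''(x*))) = sqrt(2π / (62n)) = sqrt(π/(31n)).
This is exact: substituting u = (x − 19)·sqrt(31n) gives I(n) = (1/sqrt(31n)) ∫_{−∞}^{∞} e^(−u^2) du = sqrt(π/(31n)).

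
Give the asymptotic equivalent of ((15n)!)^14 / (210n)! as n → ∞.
((15n)!)^14/(210n)! ~ ((2π·15n)^(13/2) / sqrt(14)) · 14^(−14·15n)  →  0

Write N = 15n. Stirling: N! ~ sqrt(2π N)(N/e)^N and (14N)! ~ sqrt(2π·14N)·(14N/e)^(14N).
  (N!)^14/(14N)! ~ (2π N)^(14/2) (N/e)^(14N) / [sqrt(2π·14N) (14N/e)^(14N)]
     = (2π N)^(14/2) / sqrt(2π·14N) · (N/(14N))^(14N)
     = (2π N)^((14−1)/2) / sqrt(14) · 14^(−14N).
Since 14^14 > 1, the factor 14^(−14N) decays exponentially, so the ratio → 0. Substituting N = 15n gives the stated form.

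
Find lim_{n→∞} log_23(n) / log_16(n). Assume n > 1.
lim = ln(16) / ln(23) = log_23(16)

Change of base: log_23(n) = ln n / ln 23 and log_16(n) = ln n / ln 16. The ratio is (ln n / ln 23) · (ln 16 / ln n) = ln 16 / ln 23, a constant independent of n. So the limit is ln 16 / ln 23 = log_23(16).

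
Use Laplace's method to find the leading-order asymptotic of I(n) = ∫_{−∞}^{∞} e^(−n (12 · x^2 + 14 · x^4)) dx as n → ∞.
I(n) ~ sqrt(π/(12n))

φ(x) = 12 · x^2 + 14 · x^4 has its unique global minimum at x* = 0 (since φ'(x) = 24x + 56x^3 = 0 only at x = 0 for real x with both coefficients positive, and φ → ∞ as |x| → ∞). At x* = 0, φ(0) = 0 and φ''(0) = 24. Laplace's method then gives
  I(n) ~ sqrt(2π / (n · φ''(0))) · e^(−n φ(0)) = sqrt(2π / (24n)) = sqrt(π/(12n)).
The 14 · x^4 term contributes only at subleading order (an O(1/n) relative correction).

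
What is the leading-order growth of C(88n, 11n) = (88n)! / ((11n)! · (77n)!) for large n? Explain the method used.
C(88n, 11n) ~ (16777216/823543)^(11n) · sqrt(4/(7π·11n))

Write N = 11n. Apply Stirling to each factorial:
  (8N)! ~ sqrt(2π·8N) · (8N/e)^(8N),
  N! ~ sqrt(2π N) · (N/e)^N,
  (7N)! ~ sqrt(2π·7N) · (7N/e)^(7N).
The exponential factors combine to (8N)^(8N) / (N^N · (7N)^(7N)) = 8^(8N)/7^(7N) = (8^8/7^7)^N = (16777216/823543)^N.
The square-root prefactors combine to sqrt(2π·8N) / (sqrt(2π N)·sqrt(2π·7N)) = sqrt(8 / (2π·7·N)) = sqrt(4/(7π·11n)).
Substituting N = 11n: C(88n, 11n) ~ (16777216/823543)^(11n) · sqrt(4/(7π·11n)).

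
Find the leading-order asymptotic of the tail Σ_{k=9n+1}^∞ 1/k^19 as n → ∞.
Σ_{k>9n} 1/k^19 ~ 1/(18 · (9n)^18)

Compare to the integral: ∫_{9n}^∞ x^(−19) dx = [−x^(−18)/18]_{9n}^∞ = 1/((19−1)·(9n)^18). Euler-Maclaurin then gives
  Σ_{k>9n} 1/k^19 = ∫_{9n}^∞ dx/x^19 − 1/(2·(9n)^19) + O(1/(9n)^20).
(Equivalently this is ζ(19) − Σ_{k≤9n} 1/k^19.)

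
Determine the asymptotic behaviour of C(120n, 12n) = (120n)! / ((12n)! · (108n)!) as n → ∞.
C(120n, 12n) ~ (10000000000/387420489)^(12n) · sqrt(5/(9π·12n))

Write N = 12n. Apply Stirling to each factorial:
  (10N)! ~ sqrt(2π·10N) · (10N/e)^(10N),
  N! ~ sqrt(2π N) · (N/e)^N,
  (9N)! ~ sqrt(2π·9N) · (9N/e)^(9N).
The exponential factors combine to (10N)^(10N) / (N^N · (9N)^(9N)) = 10^(10N)/9^(9N) = (10^10/9^9)^N = (10000000000/387420489)^N.
The square-root prefactors combine to sqrt(2π·10N) / (sqrt(2π N)·sqrt(2π·9N)) = sqrt(10 / (2π·9·N)) = sqrt(5/(9π·12n)).
Substituting N = 12n: C(120n, 12n) ~ (10000000000/387420489)^(12n) · sqrt(5/(9π·12n)).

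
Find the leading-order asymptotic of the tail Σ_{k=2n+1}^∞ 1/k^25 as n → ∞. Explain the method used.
Σ_{k>2n} 1/k^25 ~ 1/(24 · (2n)^24)

Compare to the integral: ∫_{2n}^∞ x^(−25) dx = [−x^(−24)/24]_{2n}^∞ = 1/((25−1)·(2n)^24). Euler-Maclaurin then gives
  Σ_{k>2n} 1/k^25 = ∫_{2n}^∞ dx/x^25 − 1/(2·(2n)^25) + O(1/(2n)^26).
(Equivalently this is ζ(25) − Σ_{k≤2n} 1/k^25.)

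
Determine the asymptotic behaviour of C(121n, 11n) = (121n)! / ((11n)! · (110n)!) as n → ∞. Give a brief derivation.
C(121n, 11n) ~ (285311670611/10000000000)^(11n) · sqrt(11/(20π·11n))

Write N = 11n. Apply Stirling to each factorial:
  (11N)! ~ sqrt(2π·11N) · (11N/e)^(11N),
  N! ~ sqrt(2π N) · (N/e)^N,
  (10N)! ~ sqrt(2π·10N) · (10N/e)^(10N).
The exponential factors combine to (11N)^(11N) / (N^N · (10N)^(10N)) = 11^(11N)/10^(10N) = (11^11/10^10)^N = (285311670611/10000000000)^N.
The square-root prefactors combine to sqrt(2π·11N) / (sqrt(2π N)·sqrt(2π·10N)) = sqrt(11 / (2π·10·N)) = sqrt(11/(20π·11n)).
Substituting N = 11n: C(121n, 11n) ~ (285311670611/10000000000)^(11n) · sqrt(11/(20π·11n)).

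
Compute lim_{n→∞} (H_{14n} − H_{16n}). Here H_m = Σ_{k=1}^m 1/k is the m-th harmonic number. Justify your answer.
lim = ln(14/16) = ln(7/8)

Euler-Maclaurin gives H_m = ln m + γ + 1/(2m) + O(1/m^2). The γ and O(1/m) terms cancel in the difference:
  H_{14n} − H_{16n} = ln(14n) − ln(16n) + O(1/n) = ln(14/16) + O(1/n).
Hence the limit is ln(14/16) = ln(7/8).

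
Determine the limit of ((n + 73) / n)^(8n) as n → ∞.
lim = e^584

Rewrite as (1 + 73/n)^(8n). By the standard limit (1 + x/n)^n → e^x, we have (1 + 73/n)^n → e^73, and raising to the 8th power gives e^584.
More precisely, ln[(1 + 73/n)^(8n)] = 8n · ln(1 + 73/n) = 8n · (73/n + O(1/n^2)) = 584 + O(1/n) → 584.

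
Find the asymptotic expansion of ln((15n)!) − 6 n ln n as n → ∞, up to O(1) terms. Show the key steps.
ln((15n)!) − 6 n ln n = 9 n ln n + 15(ln 15 − 1) n + (1/2) ln(2π·15n) + O(1/n)

Stirling: ln((15n)!) = 15n ln(15n) − 15n + (1/2) ln(2π·15n) + O(1/n).
Expand 15n ln(15n) = 15n (ln n + ln 15) = 15n ln n + 15n ln 15.
Subtract 6n ln n: leading term is (15 − 6) n ln n = 9 n ln n. The next term is 15n ln 15 − 15n = 15(ln 15 − 1) n. Then the (1/2) ln(2π·15n) correction.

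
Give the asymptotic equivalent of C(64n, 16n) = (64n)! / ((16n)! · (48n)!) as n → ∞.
C(64n, 16n) ~ (256/27)^(16n) · sqrt(2/(3π·16n))

Write N = 16n. Apply Stirling to each factorial:
  (4N)! ~ sqrt(2π·4N) · (4N/e)^(4N),
  N! ~ sqrt(2π N) · (N/e)^N,
  (3N)! ~ sqrt(2π·3N) · (3N/e)^(3N).
The exponential factors combine to (4N)^(4N) / (N^N · (3N)^(3N)) = 4^(4N)/3^(3N) = (4^4/3^3)^N = (256/27)^N.
The square-root prefactors combine to sqrt(2π·4N) / (sqrt(2π N)·sqrt(2π·3N)) = sqrt(4 / (2π·3·N)) = sqrt(2/(3π·16n)).
Substituting N = 16n: C(64n, 16n) ~ (256/27)^(16n) · sqrt(2/(3π·16n)).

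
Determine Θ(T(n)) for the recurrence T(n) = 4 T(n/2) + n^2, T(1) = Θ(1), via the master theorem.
T(n) = Θ(n^2 log n)

log_2 4 = 2, and f(n) = n^2 = Θ(n^(log_2 4)). This is Case 2 of the master theorem: T(n) = Θ(f(n) · log n) = Θ(n^2 log n).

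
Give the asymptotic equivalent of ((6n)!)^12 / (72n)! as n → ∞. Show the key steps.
((6n)!)^12/(72n)! ~ ((2π·6n)^(11/2) / sqrt(12)) · 12^(−12·6n)  →  0

Write N = 6n. Stirling: N! ~ sqrt(2π N)(N/e)^N and (12N)! ~ sqrt(2π·12N)·(12N/e)^(12N).
  (N!)^12/(12N)! ~ (2π N)^(12/2) (N/e)^(12N) / [sqrt(2π·12N) (12N/e)^(12N)]
     = (2π N)^(12/2) / sqrt(2π·12N) · (N/(12N))^(12N)
     = (2π N)^((12−1)/2) / sqrt(12) · 12^(−12N).
Since 12^12 > 1, the factor 12^(−12N) decays exponentially, so the ratio → 0. Substituting N = 6n gives the stated form.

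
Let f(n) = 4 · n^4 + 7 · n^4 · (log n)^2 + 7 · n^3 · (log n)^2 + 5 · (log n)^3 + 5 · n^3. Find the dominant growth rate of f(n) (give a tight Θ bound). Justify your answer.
f(n) ∈ Θ(n^4 · (log n)^2)

Compare the terms by growth order. For large n, n^a · (log n)^b dominates n^a' · (log n)^b' iff a > a', or (a = a' and b > b'). Ranking the 5 terms shows the dominant one is 7 · n^4 · (log n)^2. Hence f(n) ∈ Θ(n^4 · (log n)^2).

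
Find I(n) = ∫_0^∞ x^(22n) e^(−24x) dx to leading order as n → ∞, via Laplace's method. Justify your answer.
I(n) ~ (sqrt(2π·22n) / 24) · (22n/(24e))^(22n)

Write the integrand as exp(22n ln x − 24x) and set f(x) = 22n ln x − 24x. Then f'(x) = 22n/x − 24 = 0 at x* = 22n/24, and f''(x*) = −22n/x*^2 = −24^2/(22n). Laplace's method (interior maximum) gives
  I(n) ~ e^(f(x*)) · sqrt(2π / |f''(x*)|)
        = exp(22n ln(22n/24) − 22n) · sqrt(2π · 22n / 24^2)
        = (22n/24)^(22n) e^(−22n) · sqrt(2π·22n) / 24
        = (sqrt(2π·22n) / 24) · (22n/(24e))^(22n).
This matches Γ(22n+1)/24^(22n+1) with Stirling applied to Γ.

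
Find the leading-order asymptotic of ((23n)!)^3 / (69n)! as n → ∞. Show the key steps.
((23n)!)^3/(69n)! ~ ((2π·23n)^(2/2) / sqrt(3)) · 3^(−3·23n)  →  0

Write N = 23n. Stirling: N! ~ sqrt(2π N)(N/e)^N and (3N)! ~ sqrt(2π·3N)·(3N/e)^(3N).
  (N!)^3/(3N)! ~ (2π N)^(3/2) (N/e)^(3N) / [sqrt(2π·3N) (3N/e)^(3N)]
     = (2π N)^(3/2) / sqrt(2π·3N) · (N/(3N))^(3N)
     = (2π N)^((3−1)/2) / sqrt(3) · 3^(−3N).
Since 3^3 > 1, the factor 3^(−3N) decays exponentially, so the ratio → 0. Substituting N = 23n gives the stated form.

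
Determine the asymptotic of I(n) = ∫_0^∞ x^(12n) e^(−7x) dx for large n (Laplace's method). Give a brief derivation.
I(n) ~ (sqrt(2π·12n) / 7) · (12n/(7e))^(12n)

Write the integrand as exp(12n ln x − 7x) and set f(x) = 12n ln x − 7x. Then f'(x) = 12n/x − 7 = 0 at x* = 12n/7, and f''(x*) = −12n/x*^2 = −7^2/(12n). Laplace's method (interior maximum) gives
  I(n) ~ e^(f(x*)) · sqrt(2π / |f''(x*)|)
        = exp(12n ln(12n/7) − 12n) · sqrt(2π · 12n / 7^2)
        = (12n/7)^(12n) e^(−12n) · sqrt(2π·12n) / 7
        = (sqrt(2π·12n) / 7) · (12n/(7e))^(12n).
This matches Γ(12n+1)/7^(12n+1) with Stirling applied to Γ.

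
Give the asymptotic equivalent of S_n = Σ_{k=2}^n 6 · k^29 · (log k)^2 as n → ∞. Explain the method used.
S_n ~ n^30 · (log n)^2 / 5

By integral comparison, S_n = ∫_1^n 6 · x^29 · (log x)^2 dx + O(n^29 · (log n)^2). For the integral, the leading term of ∫_1^n x^29 (log x)^2 dx is n^30/30 · (log n)^2 (by repeated integration by parts; each step lowers the log-exponent and produces a relatively O(1/log n) correction). Hence S_n ~ n^30 · (log n)^2 / 5.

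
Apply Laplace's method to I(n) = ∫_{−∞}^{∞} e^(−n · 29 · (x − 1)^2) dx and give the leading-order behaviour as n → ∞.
I(n) = sqrt(π/(29n))

Here φ(x) = 29 · (x − 1)^2 has its unique minimum at x* = 1 with φ(x*) = 0 and φ''(x*) = 58. Laplace's method gives
  I(n) ~ e^(−n φ(x*)) · sqrt(2π / (n · φ''(x*))) = sqrt(2π / (58n)) = sqrt(π/(29n)).
This is exact: substituting u = (x − 1)·sqrt(29n) gives I(n) = (1/sqrt(29n)) ∫_{−∞}^{∞} e^(−u^2) du = sqrt(π/(29n)).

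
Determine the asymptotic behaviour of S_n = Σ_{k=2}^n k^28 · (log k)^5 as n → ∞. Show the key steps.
S_n ~ n^29 · (log n)^5 / 29

By integral comparison, S_n = ∫_1^n x^28 · (log x)^5 dx + O(n^28 · (log n)^5). For the integral, the leading term of ∫_1^n x^28 (log x)^5 dx is n^29/29 · (log n)^5 (by repeated integration by parts; each step lowers the log-exponent and produces a relatively O(1/log n) correction). Hence S_n ~ n^29 · (log n)^5 / 29.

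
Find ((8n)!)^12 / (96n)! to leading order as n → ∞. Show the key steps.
((8n)!)^12/(96n)! ~ ((2π·8n)^(11/2) / sqrt(12)) · 12^(−12·8n)  →  0

Write N = 8n. Stirling: N! ~ sqrt(2π N)(N/e)^N and (12N)! ~ sqrt(2π·12N)·(12N/e)^(12N).
  (N!)^12/(12N)! ~ (2π N)^(12/2) (N/e)^(12N) / [sqrt(2π·12N) (12N/e)^(12N)]
     = (2π N)^(12/2) / sqrt(2π·12N) · (N/(12N))^(12N)
     = (2π N)^((12−1)/2) / sqrt(12) · 12^(−12N).
Since 12^12 > 1, the factor 12^(−12N) decays exponentially, so the ratio → 0. Substituting N = 8n gives the stated form.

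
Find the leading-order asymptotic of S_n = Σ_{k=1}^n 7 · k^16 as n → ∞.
S_n ~ 7 · n^17 / 17

By integral comparison (Euler-Maclaurin), Σ_{k=1}^n 7 · k^16 = 7 · ∫_0^n x^16 dx + O(n^16) = 7 · n^17/17 + O(n^16). (Equivalently, Faulhaber's formula gives the same leading term.)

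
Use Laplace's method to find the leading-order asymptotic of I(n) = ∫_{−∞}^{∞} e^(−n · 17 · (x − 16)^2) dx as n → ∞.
I(n) = sqrt(π/(17n))

Here φ(x) = 17 · (x − 16)^2 has its unique minimum at x* = 16 with φ(x*) = 0 and φ''(x*) = 34. Laplace's method gives
  I(n) ~ e^(−n φ(x*)) · sqrt(2π / (n · φ''(x*))) = sqrt(2π / (34n)) = sqrt(π/(17n)).
This is exact: substituting u = (x − 16)·sqrt(17n) gives I(n) = (1/sqrt(17n)) ∫_{−∞}^{∞} e^(−u^2) du = sqrt(π/(17n)).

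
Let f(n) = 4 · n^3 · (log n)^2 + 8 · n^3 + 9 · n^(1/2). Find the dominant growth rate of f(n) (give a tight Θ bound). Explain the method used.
f(n) ∈ Θ(n^3 · (log n)^2)

Compare the terms by growth order. For large n, n^a · (log n)^b dominates n^a' · (log n)^b' iff a > a', or (a = a' and b > b'). Ranking the 3 terms shows the dominant one is 4 · n^3 · (log n)^2. Hence f(n) ∈ Θ(n^3 · (log n)^2).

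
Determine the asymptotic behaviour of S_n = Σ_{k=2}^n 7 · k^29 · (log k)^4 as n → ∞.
S_n ~ 7 · n^30 · (log n)^4 / 30

By integral comparison, S_n = ∫_1^n 7 · x^29 · (log x)^4 dx + O(n^29 · (log n)^4). For the integral, the leading term of ∫_1^n x^29 (log x)^4 dx is n^30/30 · (log n)^4 (by repeated integration by parts; each step lowers the log-exponent and produces a relatively O(1/log n) correction). Hence S_n ~ 7 · n^30 · (log n)^4 / 30.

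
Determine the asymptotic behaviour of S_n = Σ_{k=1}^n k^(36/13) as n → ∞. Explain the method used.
S_n ~ (13/49) · n^(49/13)

Integral comparison: Σ_{k=1}^n k^(36/13) = ∫_0^n x^(36/13) dx + O(n^(36/13)). The integral is n^(1 + 36/13) / (1 + 36/13) = n^((36+13)/13) / ((36+13)/13) = (13/49) · n^(49/13).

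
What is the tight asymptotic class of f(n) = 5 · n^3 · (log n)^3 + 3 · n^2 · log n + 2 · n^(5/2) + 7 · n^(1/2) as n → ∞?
f(n) ∈ Θ(n^3 · (log n)^3)

Compare the terms by growth order. For large n, n^a · (log n)^b dominates n^a' · (log n)^b' iff a > a', or (a = a' and b > b'). Ranking the 4 terms shows the dominant one is 5 · n^3 · (log n)^3. Hence f(n) ∈ Θ(n^3 · (log n)^3).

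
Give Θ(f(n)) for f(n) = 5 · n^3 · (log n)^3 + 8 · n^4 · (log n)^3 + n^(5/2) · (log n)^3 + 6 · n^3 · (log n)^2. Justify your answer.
f(n) ∈ Θ(n^4 · (log n)^3)

Compare the terms by growth order. For large n, n^a · (log n)^b dominates n^a' · (log n)^b' iff a > a', or (a = a' and b > b'). Ranking the 4 terms shows the dominant one is 8 · n^4 · (log n)^3. Hence f(n) ∈ Θ(n^4 · (log n)^3).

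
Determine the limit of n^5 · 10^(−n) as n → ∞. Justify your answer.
lim = 0

Exponentials with base > 1 dominate every fixed polynomial: for any fixed c, n^c / 10^n → 0 as n → ∞ (e.g. by the ratio test, or by writing 10^n = e^(n ln 10) and noting e^(n ln 10) / n^c → ∞). Hence n^5 · 10^(−n) = n^5 / 10^n → 0.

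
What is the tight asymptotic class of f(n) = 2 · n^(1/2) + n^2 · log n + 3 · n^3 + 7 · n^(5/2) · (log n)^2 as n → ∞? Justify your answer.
f(n) ∈ Θ(n^3)

Compare the terms by growth order. For large n, n^a · (log n)^b dominates n^a' · (log n)^b' iff a > a', or (a = a' and b > b'). Ranking the 4 terms shows the dominant one is 3 · n^3. Hence f(n) ∈ Θ(n^3).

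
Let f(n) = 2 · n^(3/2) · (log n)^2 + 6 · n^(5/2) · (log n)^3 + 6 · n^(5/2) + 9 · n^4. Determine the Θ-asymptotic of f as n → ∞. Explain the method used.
f(n) ∈ Θ(n^4)

Compare the terms by growth order. For large n, n^a · (log n)^b dominates n^a' · (log n)^b' iff a > a', or (a = a' and b > b'). Ranking the 4 terms shows the dominant one is 9 · n^4. Hence f(n) ∈ Θ(n^4).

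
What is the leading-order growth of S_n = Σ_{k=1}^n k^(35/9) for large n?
S_n ~ (9/44) · n^(44/9)

Integral comparison: Σ_{k=1}^n k^(35/9) = ∫_0^n x^(35/9) dx + O(n^(35/9)). The integral is n^(1 + 35/9) / (1 + 35/9) = n^((35+9)/9) / ((35+9)/9) = (9/44) · n^(44/9).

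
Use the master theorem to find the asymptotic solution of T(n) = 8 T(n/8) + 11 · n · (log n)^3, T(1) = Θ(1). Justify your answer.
T(n) = Θ(n · (log n)^4)

Here log_8 8 = 1 and f(n) = 11 · n · (log n)^3 = Θ(n^(log_8 8) · (log n)^3). This is the extended Case 2 of the master theorem (f matches the critical exponent up to log factors), giving T(n) = Θ(n^(log_8 8) · (log n)^(3+1)) = Θ(n · (log n)^4).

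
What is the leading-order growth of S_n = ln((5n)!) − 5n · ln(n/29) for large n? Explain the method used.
S_n ~ 5n · (ln 145 − 1) + O(ln n)

Stirling: ln((5n)!) = 5n ln(5n) − 5n + O(ln n).
  S_n = 5n ln(5n) − 5n − 5n ln(n/29) + O(ln n)
      = 5n ln(5n) − 5n ln n + 5n ln 29 − 5n + O(ln n)
      = 5n ln 5 + 5n ln 29 − 5n + O(ln n)
      = 5n (ln 145 − 1) + O(ln n).
Numerically ln(145) − 1 ≈ 3.9767.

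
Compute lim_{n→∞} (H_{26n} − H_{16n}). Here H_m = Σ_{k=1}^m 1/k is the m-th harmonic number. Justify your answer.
lim = ln(26/16) = ln(13/8)

Euler-Maclaurin gives H_m = ln m + γ + 1/(2m) + O(1/m^2). The γ and O(1/m) terms cancel in the difference:
  H_{26n} − H_{16n} = ln(26n) − ln(16n) + O(1/n) = ln(26/16) + O(1/n).
Hence the limit is ln(26/16) = ln(13/8).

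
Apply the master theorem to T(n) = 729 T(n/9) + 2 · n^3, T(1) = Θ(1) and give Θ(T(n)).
T(n) = Θ(n^3 log n)

log_9 729 = 3, and f(n) = 2 · n^3 = Θ(n^(log_9 729)). This is Case 2 of the master theorem: T(n) = Θ(f(n) · log n) = Θ(n^3 log n).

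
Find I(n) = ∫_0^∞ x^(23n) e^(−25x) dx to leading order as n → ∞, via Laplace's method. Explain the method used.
I(n) ~ (sqrt(2π·23n) / 25) · (23n/(25e))^(23n)

Write the integrand as exp(23n ln x − 25x) and set f(x) = 23n ln x − 25x. Then f'(x) = 23n/x − 25 = 0 at x* = 23n/25, and f''(x*) = −23n/x*^2 = −25^2/(23n). Laplace's method (interior maximum) gives
  I(n) ~ e^(f(x*)) · sqrt(2π / |f''(x*)|)
        = exp(23n ln(23n/25) − 23n) · sqrt(2π · 23n / 25^2)
        = (23n/25)^(23n) e^(−23n) · sqrt(2π·23n) / 25
        = (sqrt(2π·23n) / 25) · (23n/(25e))^(23n).
This matches Γ(23n+1)/25^(23n+1) with Stirling applied to Γ.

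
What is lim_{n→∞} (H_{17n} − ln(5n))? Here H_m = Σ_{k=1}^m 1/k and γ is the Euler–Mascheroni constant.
lim = ln(17/5) + γ

By Euler-Maclaurin, H_m = ln m + γ + O(1/m). So
  H_{17n} − ln(5n) = ln(17n) + γ − ln(5n) + O(1/n)
                       = ln(17/5) + γ + O(1/n).
Hence the limit is ln(17/5) + γ.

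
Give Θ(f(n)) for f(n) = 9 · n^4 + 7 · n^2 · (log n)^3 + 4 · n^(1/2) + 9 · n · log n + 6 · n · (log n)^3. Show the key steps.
f(n) ∈ Θ(n^4)

Compare the terms by growth order. For large n, n^a · (log n)^b dominates n^a' · (log n)^b' iff a > a', or (a = a' and b > b'). Ranking the 5 terms shows the dominant one is 9 · n^4. Hence f(n) ∈ Θ(n^4).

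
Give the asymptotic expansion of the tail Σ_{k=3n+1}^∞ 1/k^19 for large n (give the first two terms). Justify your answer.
Σ_{k>3n} 1/k^19 = 1/(18 · (3n)^18) − 1/(2 · (3n)^19) + O(1/(3n)^20)

Compare to the integral: ∫_{3n}^∞ x^(−19) dx = [−x^(−18)/18]_{3n}^∞ = 1/((19−1)·(3n)^18). The Euler-Maclaurin correction adds −f(3n)/2 = −1/(2·(3n)^19). Euler-Maclaurin then gives
  Σ_{k>3n} 1/k^19 = ∫_{3n}^∞ dx/x^19 − 1/(2·(3n)^19) + O(1/(3n)^20).
(Equivalently this is ζ(19) − Σ_{k≤3n} 1/k^19.)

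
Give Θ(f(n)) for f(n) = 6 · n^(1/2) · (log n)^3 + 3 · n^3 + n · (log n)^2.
f(n) ∈ Θ(n^3)

Compare the terms by growth order. For large n, n^a · (log n)^b dominates n^a' · (log n)^b' iff a > a', or (a = a' and b > b'). Ranking the 3 terms shows the dominant one is 3 · n^3. Hence f(n) ∈ Θ(n^3).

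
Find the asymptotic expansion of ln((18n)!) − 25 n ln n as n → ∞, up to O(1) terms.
ln((18n)!) − 25 n ln n = −7 n ln n + 18(ln 18 − 1) n + (1/2) ln(2π·18n) + O(1/n)

Stirling: ln((18n)!) = 18n ln(18n) − 18n + (1/2) ln(2π·18n) + O(1/n).
Expand 18n ln(18n) = 18n (ln n + ln 18) = 18n ln n + 18n ln 18.
Subtract 25n ln n: leading term is (18 − 25) n ln n = −7 n ln n. The next term is 18n ln 18 − 18n = 18(ln 18 − 1) n. Then the (1/2) ln(2π·18n) correction.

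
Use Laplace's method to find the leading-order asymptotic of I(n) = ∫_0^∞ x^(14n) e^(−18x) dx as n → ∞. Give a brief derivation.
I(n) ~ (sqrt(2π·14n) / 18) · (14n/(18e))^(14n)

Write the integrand as exp(14n ln x − 18x) and set f(x) = 14n ln x − 18x. Then f'(x) = 14n/x − 18 = 0 at x* = 14n/18, and f''(x*) = −14n/x*^2 = −18^2/(14n). Laplace's method (interior maximum) gives
  I(n) ~ e^(f(x*)) · sqrt(2π / |f''(x*)|)
        = exp(14n ln(14n/18) − 14n) · sqrt(2π · 14n / 18^2)
        = (14n/18)^(14n) e^(−14n) · sqrt(2π·14n) / 18
        = (sqrt(2π·14n) / 18) · (14n/(18e))^(14n).
This matches Γ(14n+1)/18^(14n+1) with Stirling applied to Γ.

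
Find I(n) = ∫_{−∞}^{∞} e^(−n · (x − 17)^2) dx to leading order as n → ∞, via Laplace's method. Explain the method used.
I(n) = sqrt(π/n)

Here φ(x) = (x − 17)^2 has its unique minimum at x* = 17 with φ(x*) = 0 and φ''(x*) = 2. Laplace's method gives
  I(n) ~ e^(−n φ(x*)) · sqrt(2π / (n · φ''(x*))) = sqrt(2π / (2n)) = sqrt(π/n).
This is exact: substituting u = (x − 17)·sqrt(n) gives I(n) = (1/sqrt(n)) ∫_{−∞}^{∞} e^(−u^2) du = sqrt(π/n).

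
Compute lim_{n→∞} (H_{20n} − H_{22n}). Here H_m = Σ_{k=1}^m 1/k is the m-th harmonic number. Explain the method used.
lim = ln(20/22) = ln(10/11)

Euler-Maclaurin gives H_m = ln m + γ + 1/(2m) + O(1/m^2). The γ and O(1/m) terms cancel in the difference:
  H_{20n} − H_{22n} = ln(20n) − ln(22n) + O(1/n) = ln(20/22) + O(1/n).
Hence the limit is ln(20/22) = ln(10/11).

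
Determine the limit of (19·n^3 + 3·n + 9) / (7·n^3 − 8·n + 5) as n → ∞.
lim = 19/7

For large n the leading n^3 terms dominate both numerator and denominator. Dividing top and bottom by n^3, every other term tends to 0, leaving 19/7.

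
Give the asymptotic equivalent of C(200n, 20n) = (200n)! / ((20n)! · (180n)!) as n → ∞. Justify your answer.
C(200n, 20n) ~ (10000000000/387420489)^(20n) · sqrt(5/(9π·20n))

Write N = 20n. Apply Stirling to each factorial:
  (10N)! ~ sqrt(2π·10N) · (10N/e)^(10N),
  N! ~ sqrt(2π N) · (N/e)^N,
  (9N)! ~ sqrt(2π·9N) · (9N/e)^(9N).
The exponential factors combine to (10N)^(10N) / (N^N · (9N)^(9N)) = 10^(10N)/9^(9N) = (10^10/9^9)^N = (10000000000/387420489)^N.
The square-root prefactors combine to sqrt(2π·10N) / (sqrt(2π N)·sqrt(2π·9N)) = sqrt(10 / (2π·9·N)) = sqrt(5/(9π·20n)).
Substituting N = 20n: C(200n, 20n) ~ (10000000000/387420489)^(20n) · sqrt(5/(9π·20n)).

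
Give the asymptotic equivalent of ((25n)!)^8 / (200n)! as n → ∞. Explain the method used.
((25n)!)^8/(200n)! ~ ((2π·25n)^(7/2) / sqrt(8)) · 8^(−8·25n)  →  0

Write N = 25n. Stirling: N! ~ sqrt(2π N)(N/e)^N and (8N)! ~ sqrt(2π·8N)·(8N/e)^(8N).
  (N!)^8/(8N)! ~ (2π N)^(8/2) (N/e)^(8N) / [sqrt(2π·8N) (8N/e)^(8N)]
     = (2π N)^(8/2) / sqrt(2π·8N) · (N/(8N))^(8N)
     = (2π N)^((8−1)/2) / sqrt(8) · 8^(−8N).
Since 8^8 > 1, the factor 8^(−8N) decays exponentially, so the ratio → 0. Substituting N = 25n gives the stated form.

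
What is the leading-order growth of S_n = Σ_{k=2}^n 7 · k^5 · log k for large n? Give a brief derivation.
S_n ~ 7 · n^6 log n / 6 − 7 · n^6 / 36

By integral comparison, S_n = ∫_1^n 7 · x^5 · log x dx + O(n^5 · log n). For the integral, ∫ x^5 log x dx = n^6 log n / 6 − n^6/36 (integration by parts). Hence S_n ~ 7 · n^6 log n / 6 − 7 · n^6 / 36.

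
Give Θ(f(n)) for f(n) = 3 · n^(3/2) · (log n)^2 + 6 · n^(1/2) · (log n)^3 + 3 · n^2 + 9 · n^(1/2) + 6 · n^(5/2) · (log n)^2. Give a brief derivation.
f(n) ∈ Θ(n^(5/2) · (log n)^2)

Compare the terms by growth order. For large n, n^a · (log n)^b dominates n^a' · (log n)^b' iff a > a', or (a = a' and b > b'). Ranking the 5 terms shows the dominant one is 6 · n^(5/2) · (log n)^2. Hence f(n) ∈ Θ(n^(5/2) · (log n)^2).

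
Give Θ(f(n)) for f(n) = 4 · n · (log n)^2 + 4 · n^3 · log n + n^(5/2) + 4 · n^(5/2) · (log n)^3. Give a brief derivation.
f(n) ∈ Θ(n^3 · log n)

Compare the terms by growth order. For large n, n^a · (log n)^b dominates n^a' · (log n)^b' iff a > a', or (a = a' and b > b'). Ranking the 4 terms shows the dominant one is 4 · n^3 · log n. Hence f(n) ∈ Θ(n^3 · log n).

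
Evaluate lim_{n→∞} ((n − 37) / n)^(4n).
lim = e^(−148)

Rewrite as (1 − 37/n)^(4n). By the standard limit (1 + x/n)^n → e^x, we have (1 − 37/n)^n → e^(−37), and raising to the 4th power gives e^(−148).
More precisely, ln[(1 − 37/n)^(4n)] = 4n · ln(1 − 37/n) = 4n · (-37/n + O(1/n^2)) = -148 + O(1/n) → -148.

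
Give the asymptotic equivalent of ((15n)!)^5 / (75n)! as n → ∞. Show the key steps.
((15n)!)^5/(75n)! ~ ((2π·15n)^(4/2) / sqrt(5)) · 5^(−5·15n)  →  0

Write N = 15n. Stirling: N! ~ sqrt(2π N)(N/e)^N and (5N)! ~ sqrt(2π·5N)·(5N/e)^(5N).
  (N!)^5/(5N)! ~ (2π N)^(5/2) (N/e)^(5N) / [sqrt(2π·5N) (5N/e)^(5N)]
     = (2π N)^(5/2) / sqrt(2π·5N) · (N/(5N))^(5N)
     = (2π N)^((5−1)/2) / sqrt(5) · 5^(−5N).
Since 5^5 > 1, the factor 5^(−5N) decays exponentially, so the ratio → 0. Substituting N = 15n gives the stated form.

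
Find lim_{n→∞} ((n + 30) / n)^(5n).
lim = e^150

Rewrite as (1 + 30/n)^(5n). By the standard limit (1 + x/n)^n → e^x, we have (1 + 30/n)^n → e^30, and raising to the 5th power gives e^150.
More precisely, ln[(1 + 30/n)^(5n)] = 5n · ln(1 + 30/n) = 5n · (30/n + O(1/n^2)) = 150 + O(1/n) → 150.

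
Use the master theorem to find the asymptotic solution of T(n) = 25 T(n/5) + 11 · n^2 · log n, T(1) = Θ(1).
T(n) = Θ(n^2 · (log n)^2)

Here log_5 25 = 2 and f(n) = 11 · n^2 · log n = Θ(n^(log_5 25) · (log n)^1). This is the extended Case 2 of the master theorem (f matches the critical exponent up to log factors), giving T(n) = Θ(n^(log_5 25) · (log n)^(1+1)) = Θ(n^2 · (log n)^2).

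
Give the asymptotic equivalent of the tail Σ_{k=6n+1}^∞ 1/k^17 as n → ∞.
Σ_{k>6n} 1/k^17 ~ 1/(16 · (6n)^16)

Compare to the integral: ∫_{6n}^∞ x^(−17) dx = [−x^(−16)/16]_{6n}^∞ = 1/((17−1)·(6n)^16). Euler-Maclaurin then gives
  Σ_{k>6n} 1/k^17 = ∫_{6n}^∞ dx/x^17 − 1/(2·(6n)^17) + O(1/(6n)^18).
(Equivalently this is ζ(17) − Σ_{k≤6n} 1/k^17.)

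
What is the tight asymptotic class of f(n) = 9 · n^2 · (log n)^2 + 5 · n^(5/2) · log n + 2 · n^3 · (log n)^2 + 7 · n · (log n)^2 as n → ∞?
f(n) ∈ Θ(n^3 · (log n)^2)

Compare the terms by growth order. For large n, n^a · (log n)^b dominates n^a' · (log n)^b' iff a > a', or (a = a' and b > b'). Ranking the 4 terms shows the dominant one is 2 · n^3 · (log n)^2. Hence f(n) ∈ Θ(n^3 · (log n)^2).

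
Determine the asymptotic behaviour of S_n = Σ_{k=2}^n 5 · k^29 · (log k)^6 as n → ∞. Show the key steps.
S_n ~ n^30 · (log n)^6 / 6

By integral comparison, S_n = ∫_1^n 5 · x^29 · (log x)^6 dx + O(n^29 · (log n)^6). For the integral, the leading term of ∫_1^n x^29 (log x)^6 dx is n^30/30 · (log n)^6 (by repeated integration by parts; each step lowers the log-exponent and produces a relatively O(1/log n) correction). Hence S_n ~ n^30 · (log n)^6 / 6.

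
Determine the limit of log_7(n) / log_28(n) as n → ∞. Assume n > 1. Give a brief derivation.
lim = ln(28) / ln(7) = log_7(28)

Change of base: log_7(n) = ln n / ln 7 and log_28(n) = ln n / ln 28. The ratio is (ln n / ln 7) · (ln 28 / ln n) = ln 28 / ln 7, a constant independent of n. So the limit is ln 28 / ln 7 = log_7(28).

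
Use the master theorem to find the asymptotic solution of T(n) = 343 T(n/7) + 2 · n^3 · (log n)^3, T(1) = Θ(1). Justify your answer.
T(n) = Θ(n^3 · (log n)^4)

Here log_7 343 = 3 and f(n) = 2 · n^3 · (log n)^3 = Θ(n^(log_7 343) · (log n)^3). This is the extended Case 2 of the master theorem (f matches the critical exponent up to log factors), giving T(n) = Θ(n^(log_7 343) · (log n)^(3+1)) = Θ(n^3 · (log n)^4).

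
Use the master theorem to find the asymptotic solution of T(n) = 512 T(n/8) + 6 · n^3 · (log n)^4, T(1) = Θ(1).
T(n) = Θ(n^3 · (log n)^5)

Here log_8 512 = 3 and f(n) = 6 · n^3 · (log n)^4 = Θ(n^(log_8 512) · (log n)^4). This is the extended Case 2 of the master theorem (f matches the critical exponent up to log factors), giving T(n) = Θ(n^(log_8 512) · (log n)^(4+1)) = Θ(n^3 · (log n)^5).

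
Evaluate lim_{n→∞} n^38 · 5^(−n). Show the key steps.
lim = 0

Exponentials with base > 1 dominate every fixed polynomial: for any fixed c, n^c / 5^n → 0 as n → ∞ (e.g. by the ratio test, or by writing 5^n = e^(n ln 5) and noting e^(n ln 5) / n^c → ∞). Hence n^38 · 5^(−n) = n^38 / 5^n → 0.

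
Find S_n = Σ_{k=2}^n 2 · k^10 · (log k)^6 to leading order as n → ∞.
S_n ~ 2 · n^11 · (log n)^6 / 11

By integral comparison, S_n = ∫_1^n 2 · x^10 · (log x)^6 dx + O(n^10 · (log n)^6). For the integral, the leading term of ∫_1^n x^10 (log x)^6 dx is n^11/11 · (log n)^6 (by repeated integration by parts; each step lowers the log-exponent and produces a relatively O(1/log n) correction). Hence S_n ~ 2 · n^11 · (log n)^6 / 11.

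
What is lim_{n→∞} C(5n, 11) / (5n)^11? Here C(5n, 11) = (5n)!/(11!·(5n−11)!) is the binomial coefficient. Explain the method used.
lim = 1/11! = 1/39916800

With N = 5n → ∞: C(N, 11) / N^11 = [N(N−1)…(N−10)] / (11! · N^11) = (1/11!) · 1 · (1 − 1/(5n)) · … · (1 − 10/(5n)). Each factor → 1 as N → ∞, so the limit is 1/11! = 1/39916800.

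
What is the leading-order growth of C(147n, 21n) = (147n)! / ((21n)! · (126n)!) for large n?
C(147n, 21n) ~ (823543/46656)^(21n) · sqrt(7/(12π·21n))

Write N = 21n. Apply Stirling to each factorial:
  (7N)! ~ sqrt(2π·7N) · (7N/e)^(7N),
  N! ~ sqrt(2π N) · (N/e)^N,
  (6N)! ~ sqrt(2π·6N) · (6N/e)^(6N).
The exponential factors combine to (7N)^(7N) / (N^N · (6N)^(6N)) = 7^(7N)/6^(6N) = (7^7/6^6)^N = (823543/46656)^N.
The square-root prefactors combine to sqrt(2π·7N) / (sqrt(2π N)·sqrt(2π·6N)) = sqrt(7 / (2π·6·N)) = sqrt(7/(12π·21n)).
Substituting N = 21n: C(147n, 21n) ~ (823543/46656)^(21n) · sqrt(7/(12π·21n)).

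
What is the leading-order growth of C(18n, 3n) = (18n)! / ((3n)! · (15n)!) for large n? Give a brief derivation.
C(18n, 3n) ~ (46656/3125)^(3n) · sqrt(3/(5π·3n))

Write N = 3n. Apply Stirling to each factorial:
  (6N)! ~ sqrt(2π·6N) · (6N/e)^(6N),
  N! ~ sqrt(2π N) · (N/e)^N,
  (5N)! ~ sqrt(2π·5N) · (5N/e)^(5N).
The exponential factors combine to (6N)^(6N) / (N^N · (5N)^(5N)) = 6^(6N)/5^(5N) = (6^6/5^5)^N = (46656/3125)^N.
The square-root prefactors combine to sqrt(2π·6N) / (sqrt(2π N)·sqrt(2π·5N)) = sqrt(6 / (2π·5·N)) = sqrt(3/(5π·3n)).
Substituting N = 3n: C(18n, 3n) ~ (46656/3125)^(3n) · sqrt(3/(5π·3n)).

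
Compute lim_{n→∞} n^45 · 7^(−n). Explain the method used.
lim = 0

Exponentials with base > 1 dominate every fixed polynomial: for any fixed c, n^c / 7^n → 0 as n → ∞ (e.g. by the ratio test, or by writing 7^n = e^(n ln 7) and noting e^(n ln 7) / n^c → ∞). Hence n^45 · 7^(−n) = n^45 / 7^n → 0.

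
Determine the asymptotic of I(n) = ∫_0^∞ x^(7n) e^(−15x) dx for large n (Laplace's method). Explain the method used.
I(n) ~ (sqrt(2π·7n) / 15) · (7n/(15e))^(7n)

Write the integrand as exp(7n ln x − 15x) and set f(x) = 7n ln x − 15x. Then f'(x) = 7n/x − 15 = 0 at x* = 7n/15, and f''(x*) = −7n/x*^2 = −15^2/(7n). Laplace's method (interior maximum) gives
  I(n) ~ e^(f(x*)) · sqrt(2π / |f''(x*)|)
        = exp(7n ln(7n/15) − 7n) · sqrt(2π · 7n / 15^2)
        = (7n/15)^(7n) e^(−7n) · sqrt(2π·7n) / 15
        = (sqrt(2π·7n) / 15) · (7n/(15e))^(7n).
This matches Γ(7n+1)/15^(7n+1) with Stirling applied to Γ.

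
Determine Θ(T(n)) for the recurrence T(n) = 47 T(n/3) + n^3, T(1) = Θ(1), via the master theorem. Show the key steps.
T(n) = Θ(n^(log_3 47))

Master theorem: compare f(n) = n^3 to n^(log_3 47) where log_3 47 ≈ 3.505. Since 3 < log_3 47, we have f(n) = O(n^(log_3 47 − ε)) for some ε > 0 — Case 1. Hence T(n) = Θ(n^(log_3 47)).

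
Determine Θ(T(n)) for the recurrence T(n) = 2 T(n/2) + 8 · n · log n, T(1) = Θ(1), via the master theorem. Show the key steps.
T(n) = Θ(n · (log n)^2)

Here log_2 2 = 1 and f(n) = 8 · n · log n = Θ(n^(log_2 2) · (log n)^1). This is the extended Case 2 of the master theorem (f matches the critical exponent up to log factors), giving T(n) = Θ(n^(log_2 2) · (log n)^(1+1)) = Θ(n · (log n)^2).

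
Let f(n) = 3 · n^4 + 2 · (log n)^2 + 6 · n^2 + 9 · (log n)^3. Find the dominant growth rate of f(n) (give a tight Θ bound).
f(n) ∈ Θ(n^4)

Compare the terms by growth order. For large n, n^a · (log n)^b dominates n^a' · (log n)^b' iff a > a', or (a = a' and b > b'). Ranking the 4 terms shows the dominant one is 3 · n^4. Hence f(n) ∈ Θ(n^4).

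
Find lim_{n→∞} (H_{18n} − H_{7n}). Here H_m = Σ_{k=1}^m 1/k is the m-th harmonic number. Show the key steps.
lim = ln(18/7)

Euler-Maclaurin gives H_m = ln m + γ + 1/(2m) + O(1/m^2). The γ and O(1/m) terms cancel in the difference:
  H_{18n} − H_{7n} = ln(18n) − ln(7n) + O(1/n) = ln(18/7) + O(1/n).
Hence the limit is ln(18/7).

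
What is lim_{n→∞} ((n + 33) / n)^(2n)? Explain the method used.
lim = e^66

Rewrite as (1 + 33/n)^(2n). By the standard limit (1 + x/n)^n → e^x, we have (1 + 33/n)^n → e^33, and raising to the 2nd power gives e^66.
More precisely, ln[(1 + 33/n)^(2n)] = 2n · ln(1 + 33/n) = 2n · (33/n + O(1/n^2)) = 66 + O(1/n) → 66.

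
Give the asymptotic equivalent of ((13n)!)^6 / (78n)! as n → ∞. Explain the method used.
((13n)!)^6/(78n)! ~ ((2π·13n)^(5/2) / sqrt(6)) · 6^(−6·13n)  →  0

Write N = 13n. Stirling: N! ~ sqrt(2π N)(N/e)^N and (6N)! ~ sqrt(2π·6N)·(6N/e)^(6N).
  (N!)^6/(6N)! ~ (2π N)^(6/2) (N/e)^(6N) / [sqrt(2π·6N) (6N/e)^(6N)]
     = (2π N)^(6/2) / sqrt(2π·6N) · (N/(6N))^(6N)
     = (2π N)^((6−1)/2) / sqrt(6) · 6^(−6N).
Since 6^6 > 1, the factor 6^(−6N) decays exponentially, so the ratio → 0. Substituting N = 13n gives the stated form.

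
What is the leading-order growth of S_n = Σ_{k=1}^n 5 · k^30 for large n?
S_n ~ 5 · n^31 / 31

By integral comparison (Euler-Maclaurin), Σ_{k=1}^n 5 · k^30 = 5 · ∫_0^n x^30 dx + O(n^30) = 5 · n^31/31 + O(n^30). (Equivalently, Faulhaber's formula gives the same leading term.)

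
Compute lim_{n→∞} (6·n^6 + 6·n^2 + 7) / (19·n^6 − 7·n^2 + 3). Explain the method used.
lim = 6/19

For large n the leading n^6 terms dominate both numerator and denominator. Dividing top and bottom by n^6, every other term tends to 0, leaving 6/19.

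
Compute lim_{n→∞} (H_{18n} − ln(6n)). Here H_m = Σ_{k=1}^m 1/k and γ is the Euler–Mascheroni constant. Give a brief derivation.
lim = ln 3 + γ

By Euler-Maclaurin, H_m = ln m + γ + O(1/m). So
  H_{18n} − ln(6n) = ln(18n) + γ − ln(6n) + O(1/n)
                       = ln(18/6) + γ + O(1/n).
Hence the limit is ln(18/6) + γ (= ln 3).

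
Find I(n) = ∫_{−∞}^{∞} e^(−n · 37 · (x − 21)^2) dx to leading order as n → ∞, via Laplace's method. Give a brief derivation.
I(n) = sqrt(π/(37n))

Here φ(x) = 37 · (x − 21)^2 has its unique minimum at x* = 21 with φ(x*) = 0 and φ''(x*) = 74. Laplace's method gives
  I(n) ~ e^(−n φ(x*)) · sqrt(2π / (n · φ''(x*))) = sqrt(2π / (74n)) = sqrt(π/(37n)).
This is exact: substituting u = (x − 21)·sqrt(37n) gives I(n) = (1/sqrt(37n)) ∫_{−∞}^{∞} e^(−u^2) du = sqrt(π/(37n)).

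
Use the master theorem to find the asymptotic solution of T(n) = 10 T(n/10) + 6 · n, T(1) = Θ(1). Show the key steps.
T(n) = Θ(n log n)

log_10 10 = 1, and f(n) = 6 · n = Θ(n^(log_10 10)). This is Case 2 of the master theorem: T(n) = Θ(f(n) · log n) = Θ(n log n).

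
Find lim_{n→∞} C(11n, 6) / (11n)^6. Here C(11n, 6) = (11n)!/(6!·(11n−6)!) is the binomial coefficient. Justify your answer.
lim = 1/6! = 1/720

With N = 11n → ∞: C(N, 6) / N^6 = [N(N−1)…(N−5)] / (6! · N^6) = (1/6!) · 1 · (1 − 1/(11n)) · … · (1 − 5/(11n)). Each factor → 1 as N → ∞, so the limit is 1/6! = 1/720.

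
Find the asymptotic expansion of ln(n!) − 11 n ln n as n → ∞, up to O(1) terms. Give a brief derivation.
ln(n!) − 11 n ln n = −10 n ln n − n + (1/2) ln(2π n) + O(1/n)

Stirling: ln((n)!) = n ln(n) − n + (1/2) ln(2π·n) + O(1/n).
Here n ln(n) = n ln n.
Subtract 11n ln n: leading term is (1 − 11) n ln n = −10 n ln n. The next term is −n. Then the (1/2) ln(2π·n) correction.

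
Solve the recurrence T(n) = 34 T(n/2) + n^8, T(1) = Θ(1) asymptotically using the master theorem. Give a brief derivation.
T(n) = Θ(n^8)

log_2 34 ≈ 5.087. f(n) = n^8 dominates n^(log_2 34) since 8 > 5.087, and the regularity condition a·f(n/b) = 34·(n/2)^8 = (34/256)·n^8 ≤ c·f(n) holds with c = 34/256 ≈ 0.133 < 1. So this is Case 3: T(n) = Θ(f(n)) = Θ(n^8).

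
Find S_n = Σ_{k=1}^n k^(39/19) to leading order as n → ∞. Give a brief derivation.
S_n ~ (19/58) · n^(58/19)

Integral comparison: Σ_{k=1}^n k^(39/19) = ∫_0^n x^(39/19) dx + O(n^(39/19)). The integral is n^(1 + 39/19) / (1 + 39/19) = n^((39+19)/19) / ((39+19)/19) = (19/58) · n^(58/19).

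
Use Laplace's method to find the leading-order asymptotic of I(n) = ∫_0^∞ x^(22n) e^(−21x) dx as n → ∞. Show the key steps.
I(n) ~ (sqrt(2π·22n) / 21) · (22n/(21e))^(22n)

Write the integrand as exp(22n ln x − 21x) and set f(x) = 22n ln x − 21x. Then f'(x) = 22n/x − 21 = 0 at x* = 22n/21, and f''(x*) = −22n/x*^2 = −21^2/(22n). Laplace's method (interior maximum) gives
  I(n) ~ e^(f(x*)) · sqrt(2π / |f''(x*)|)
        = exp(22n ln(22n/21) − 22n) · sqrt(2π · 22n / 21^2)
        = (22n/21)^(22n) e^(−22n) · sqrt(2π·22n) / 21
        = (sqrt(2π·22n) / 21) · (22n/(21e))^(22n).
This matches Γ(22n+1)/21^(22n+1) with Stirling applied to Γ.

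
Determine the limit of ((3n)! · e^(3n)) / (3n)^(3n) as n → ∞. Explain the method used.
lim = ∞

Stirling: (3n)! ~ sqrt(2π·3n) · (3n/e)^(3n). Hence
  (3n)! · e^(3n) / (3n)^(3n) ~ sqrt(2π·3n) = sqrt(2π·3) · sqrt(n) → ∞.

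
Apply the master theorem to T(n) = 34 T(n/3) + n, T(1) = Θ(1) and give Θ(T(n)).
T(n) = Θ(n^(log_3 34))

Master theorem: compare f(n) = n to n^(log_3 34) where log_3 34 ≈ 3.210. Since 1 < log_3 34, we have f(n) = O(n^(log_3 34 − ε)) for some ε > 0 — Case 1. Hence T(n) = Θ(n^(log_3 34)).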